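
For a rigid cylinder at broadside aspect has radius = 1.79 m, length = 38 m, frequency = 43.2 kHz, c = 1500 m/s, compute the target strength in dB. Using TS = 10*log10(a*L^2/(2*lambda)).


lambda = 1500/43200 = 0.03472 m
TS = 10*log10(1.79*38^2/(2*0.03472)) = 45.71

45.71 dB


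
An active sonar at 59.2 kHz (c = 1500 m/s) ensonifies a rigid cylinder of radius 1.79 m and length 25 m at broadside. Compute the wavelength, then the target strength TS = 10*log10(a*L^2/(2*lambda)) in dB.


Step 1: lambda = c/f = 1500/59200 = 0.02534 m
Step 2: TS = 10*log10(a*L^2/(2*lambda)) = 10*log10(1.79*25^2/(2*0.02534)) = 43.44

43.44 dB


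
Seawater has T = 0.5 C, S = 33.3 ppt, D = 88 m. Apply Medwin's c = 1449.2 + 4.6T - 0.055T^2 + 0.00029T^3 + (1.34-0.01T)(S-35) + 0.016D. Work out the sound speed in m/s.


c = 1449.2 + 4.6*0.5 - 0.055*0.5^2 + 0.00029*0.5^3 + (1.34 - 0.01*0.5)*(33.3 - 35) + 0.016*88 = 1450.62

1450.62 m/s


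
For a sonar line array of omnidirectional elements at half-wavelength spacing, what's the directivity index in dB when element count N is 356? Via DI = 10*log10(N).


25.51 dB


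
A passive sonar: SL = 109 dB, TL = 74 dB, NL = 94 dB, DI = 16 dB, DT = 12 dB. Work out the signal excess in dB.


SE = SL - TL - NL + DI - DT = 109 - 74 - 94 + 16 - 12 = -55

-55 dB


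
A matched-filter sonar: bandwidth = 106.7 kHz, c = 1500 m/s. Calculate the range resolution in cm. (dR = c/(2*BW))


0.7 cm


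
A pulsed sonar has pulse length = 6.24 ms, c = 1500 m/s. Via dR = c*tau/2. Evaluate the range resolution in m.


dR = c*tau/2 = 1500 * 6.24e-3 / 2 = 4.68

4.68 m


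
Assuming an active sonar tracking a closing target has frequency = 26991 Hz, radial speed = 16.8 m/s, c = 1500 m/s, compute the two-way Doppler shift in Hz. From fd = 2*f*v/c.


604.6 Hz


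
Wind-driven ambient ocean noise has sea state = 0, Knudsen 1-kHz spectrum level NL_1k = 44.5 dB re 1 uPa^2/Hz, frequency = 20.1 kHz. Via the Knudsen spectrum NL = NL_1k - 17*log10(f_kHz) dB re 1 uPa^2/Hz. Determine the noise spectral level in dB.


22.35 dB


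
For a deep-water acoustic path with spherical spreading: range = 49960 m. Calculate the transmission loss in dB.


TL = 20*log10(49960) = 93.97

93.97 dB


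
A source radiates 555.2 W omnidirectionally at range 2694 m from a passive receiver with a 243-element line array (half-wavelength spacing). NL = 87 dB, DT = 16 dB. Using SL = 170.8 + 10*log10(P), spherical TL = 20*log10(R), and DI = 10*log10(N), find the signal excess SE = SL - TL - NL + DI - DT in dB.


50.49 dB


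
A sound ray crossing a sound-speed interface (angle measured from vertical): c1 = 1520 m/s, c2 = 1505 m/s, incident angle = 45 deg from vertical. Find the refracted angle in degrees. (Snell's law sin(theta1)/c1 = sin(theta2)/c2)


sin(theta2) = (c2/c1)*sin(theta1) = (1505/1520)*sin(45 deg) = 0.70013
theta2 = arcsin(0.70013) = 44.44

44.44 deg


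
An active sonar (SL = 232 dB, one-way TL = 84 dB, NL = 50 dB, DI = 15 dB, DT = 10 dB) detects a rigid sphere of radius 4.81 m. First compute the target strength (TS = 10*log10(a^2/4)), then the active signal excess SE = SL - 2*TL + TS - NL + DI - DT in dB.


Step 1: TS = 10*log10(4.81^2/4) = 7.62 dB
Step 2: SE = SL - 2*TL + TS - NL + DI - DT = 232 - 2*84 + (7.62) - 50 + 15 - 10 = 26.62

26.62 dB


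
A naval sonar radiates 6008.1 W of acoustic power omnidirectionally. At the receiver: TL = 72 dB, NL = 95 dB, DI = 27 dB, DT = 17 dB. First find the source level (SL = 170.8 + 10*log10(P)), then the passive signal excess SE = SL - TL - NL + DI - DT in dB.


Step 1: SL = 170.8 + 10*log10(6008.1) = 208.59 dB
Step 2: SE = SL - TL - NL + DI - DT = 208.59 - 72 - 95 + 27 - 17 = 51.59

51.59 dB


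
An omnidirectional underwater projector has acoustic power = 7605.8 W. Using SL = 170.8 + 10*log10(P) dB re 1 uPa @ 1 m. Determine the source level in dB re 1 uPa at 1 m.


SL = 170.8 + 10*log10(7605.8) = 170.8 + 38.81 = 209.61

209.61 dB


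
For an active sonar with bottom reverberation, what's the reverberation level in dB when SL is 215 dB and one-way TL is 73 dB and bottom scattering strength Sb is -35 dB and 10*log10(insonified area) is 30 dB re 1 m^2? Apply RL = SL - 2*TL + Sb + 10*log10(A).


RL = SL - 2*TL + Sb + 10*log10(A) = 215 - 2*73 + (-35) + 30 = 64

64 dB


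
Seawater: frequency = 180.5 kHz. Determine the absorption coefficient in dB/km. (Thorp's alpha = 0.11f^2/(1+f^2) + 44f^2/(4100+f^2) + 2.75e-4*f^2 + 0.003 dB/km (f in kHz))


f^2 = 32580.25
alpha = 0.11*32580.25/(1+32580.25) + 44*32580.25/(4100+32580.25) + 2.75e-4*32580.25 + 0.003 = 48.154

48.154 dB/km


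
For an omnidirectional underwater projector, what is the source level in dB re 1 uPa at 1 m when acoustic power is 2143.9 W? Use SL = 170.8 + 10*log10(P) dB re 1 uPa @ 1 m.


SL = 170.8 + 10*log10(2143.9) = 170.8 + 33.31 = 204.11

204.11 dB


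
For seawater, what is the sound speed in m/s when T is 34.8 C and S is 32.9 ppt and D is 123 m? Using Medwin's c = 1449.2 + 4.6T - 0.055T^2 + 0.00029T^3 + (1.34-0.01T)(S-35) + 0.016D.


1554.78 m/s


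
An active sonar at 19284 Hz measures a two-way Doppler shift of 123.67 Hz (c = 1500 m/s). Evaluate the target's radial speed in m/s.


From fd = 2*f*v/c, v = c*fd/(2*f) = 1500 * 123.67 / (2*19284) = 4.81

4.81 m/s


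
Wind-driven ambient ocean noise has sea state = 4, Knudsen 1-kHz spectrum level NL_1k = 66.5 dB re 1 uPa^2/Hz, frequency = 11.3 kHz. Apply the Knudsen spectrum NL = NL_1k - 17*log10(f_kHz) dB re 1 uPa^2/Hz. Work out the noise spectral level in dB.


48.6 dB


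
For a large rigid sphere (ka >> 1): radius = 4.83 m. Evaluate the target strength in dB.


TS = 10*log10(4.83^2 / 4) = 10*log10(5.832225) = 7.66

7.66 dB


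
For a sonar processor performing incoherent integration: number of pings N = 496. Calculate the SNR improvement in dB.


Gain = 5*log10(496) = 13.48

13.48 dB


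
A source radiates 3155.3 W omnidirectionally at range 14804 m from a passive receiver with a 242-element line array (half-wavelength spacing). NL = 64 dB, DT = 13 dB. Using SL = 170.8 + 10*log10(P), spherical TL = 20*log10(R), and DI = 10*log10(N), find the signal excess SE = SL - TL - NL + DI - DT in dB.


Step 1: SL = 170.8 + 10*log10(3155.3) = 205.79 dB
Step 2: TL = 20*log10(14804) = 83.41 dB
Step 3: DI = 10*log10(242) = 23.84 dB
Step 4: SE = SL - TL - NL + DI - DT = 205.79 - 83.41 - 64 + 23.84 - 13 = 69.22

69.22 dB


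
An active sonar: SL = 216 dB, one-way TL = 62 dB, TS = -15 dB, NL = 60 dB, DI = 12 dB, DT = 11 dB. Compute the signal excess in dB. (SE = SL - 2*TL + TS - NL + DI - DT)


SE = SL - 2*TL + TS - NL + DI - DT = 216 - 2*62 + (-15) - 60 + 12 - 11 = 18

18 dB


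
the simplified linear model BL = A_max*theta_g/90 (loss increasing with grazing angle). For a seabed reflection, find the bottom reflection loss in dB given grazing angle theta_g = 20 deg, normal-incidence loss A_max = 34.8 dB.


7.73 dB


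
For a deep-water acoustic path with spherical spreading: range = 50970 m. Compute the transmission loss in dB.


TL = 20*log10(50970) = 94.15

94.15 dB


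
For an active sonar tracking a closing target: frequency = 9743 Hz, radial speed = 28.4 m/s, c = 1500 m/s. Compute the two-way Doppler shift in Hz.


fd = 2*f*v/c = 2 * 9743 * 28.4 / 1500 = 368.93

368.93 Hz


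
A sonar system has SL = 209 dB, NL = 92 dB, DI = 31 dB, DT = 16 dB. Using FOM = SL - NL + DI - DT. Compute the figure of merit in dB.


FOM = SL - NL + DI - DT = 209 - 92 + 31 - 16 = 132

132 dB


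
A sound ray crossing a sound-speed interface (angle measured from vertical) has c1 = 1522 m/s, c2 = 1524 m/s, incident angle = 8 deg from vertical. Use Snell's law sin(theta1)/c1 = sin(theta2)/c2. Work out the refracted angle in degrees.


8.01 deg


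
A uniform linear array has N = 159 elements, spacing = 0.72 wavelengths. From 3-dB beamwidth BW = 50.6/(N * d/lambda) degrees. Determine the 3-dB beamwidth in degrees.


0.44 deg


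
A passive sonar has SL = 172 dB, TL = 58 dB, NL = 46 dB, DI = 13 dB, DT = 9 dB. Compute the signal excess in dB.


SE = SL - TL - NL + DI - DT = 172 - 58 - 46 + 13 - 9 = 72

72 dB


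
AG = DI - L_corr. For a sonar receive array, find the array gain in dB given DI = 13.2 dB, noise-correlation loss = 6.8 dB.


AG = DI - L_corr = 13.2 - 6.8 = 6.4

6.4 dB


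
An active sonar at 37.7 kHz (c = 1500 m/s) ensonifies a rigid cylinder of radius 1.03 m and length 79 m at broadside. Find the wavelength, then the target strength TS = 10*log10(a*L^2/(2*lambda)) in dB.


Step 1: lambda = c/f = 1500/37700 = 0.03979 m
Step 2: TS = 10*log10(a*L^2/(2*lambda)) = 10*log10(1.03*79^2/(2*0.03979)) = 49.07

49.07 dB


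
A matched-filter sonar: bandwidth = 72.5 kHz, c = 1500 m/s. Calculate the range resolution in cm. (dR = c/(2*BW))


dR = c/(2*BW) = 1500 / (2 * 72.5e3) = 0.0103 m = 1.03 cm

1.03 cm


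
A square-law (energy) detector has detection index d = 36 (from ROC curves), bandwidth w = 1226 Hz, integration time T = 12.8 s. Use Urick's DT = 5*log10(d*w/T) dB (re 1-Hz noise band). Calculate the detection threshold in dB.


DT = 5*log10(d*w/T) = 5*log10(36 * 1226 / 12.8) = 5*log10(3448.12) = 17.69

17.69 dB


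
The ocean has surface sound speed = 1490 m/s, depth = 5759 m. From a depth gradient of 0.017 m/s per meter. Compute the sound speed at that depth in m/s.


1587.903 m/s


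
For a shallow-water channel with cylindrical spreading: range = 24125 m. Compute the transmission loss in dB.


43.82 dB


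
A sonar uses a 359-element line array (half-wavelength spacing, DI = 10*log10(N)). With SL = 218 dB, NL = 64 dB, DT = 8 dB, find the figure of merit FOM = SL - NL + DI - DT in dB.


171.55 dB


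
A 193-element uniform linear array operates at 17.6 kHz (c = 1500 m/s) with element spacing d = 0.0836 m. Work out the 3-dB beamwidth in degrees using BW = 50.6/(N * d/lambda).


0.27 deg


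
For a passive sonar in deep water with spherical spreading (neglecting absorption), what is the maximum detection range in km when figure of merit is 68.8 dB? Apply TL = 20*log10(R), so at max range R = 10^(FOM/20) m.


2.75 km


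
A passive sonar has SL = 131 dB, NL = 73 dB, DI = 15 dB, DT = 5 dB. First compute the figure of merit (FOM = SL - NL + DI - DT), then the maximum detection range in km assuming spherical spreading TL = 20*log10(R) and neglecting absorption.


Step 1: FOM = SL - NL + DI - DT = 131 - 73 + 15 - 5 = 68 dB
Step 2: at max range FOM = TL = 20*log10(R), so R = 10^(68/20) = 2511.89 m = 2.51 km

2.51 km


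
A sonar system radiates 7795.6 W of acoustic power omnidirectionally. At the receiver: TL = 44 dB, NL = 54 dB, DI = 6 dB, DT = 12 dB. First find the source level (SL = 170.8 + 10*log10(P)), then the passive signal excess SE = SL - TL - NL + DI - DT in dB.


Step 1: SL = 170.8 + 10*log10(7795.6) = 209.72 dB
Step 2: SE = SL - TL - NL + DI - DT = 209.72 - 44 - 54 + 6 - 12 = 105.72

105.72 dB


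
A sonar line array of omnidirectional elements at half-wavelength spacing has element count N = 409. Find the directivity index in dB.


DI = 10*log10(409) = 26.12

26.12 dB


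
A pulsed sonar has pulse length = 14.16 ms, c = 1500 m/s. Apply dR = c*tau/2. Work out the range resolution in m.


dR = c*tau/2 = 1500 * 14.16e-3 / 2 = 10.62

10.62 m


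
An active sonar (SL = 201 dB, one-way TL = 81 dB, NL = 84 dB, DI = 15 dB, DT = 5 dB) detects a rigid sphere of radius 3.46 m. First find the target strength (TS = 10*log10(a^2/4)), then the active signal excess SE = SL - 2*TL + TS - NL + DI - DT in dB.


Step 1: TS = 10*log10(3.46^2/4) = 4.76 dB
Step 2: SE = SL - 2*TL + TS - NL + DI - DT = 201 - 2*81 + (4.76) - 84 + 15 - 5 = -30.24

-30.24 dB


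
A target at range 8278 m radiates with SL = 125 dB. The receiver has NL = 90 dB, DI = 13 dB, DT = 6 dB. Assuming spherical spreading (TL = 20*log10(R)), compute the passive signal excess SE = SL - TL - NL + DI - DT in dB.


Step 1: TL = 20*log10(8278) = 78.36 dB
Step 2: SE = 125 - 78.36 - 90 + 13 - 6 = -36.36

-36.36 dB


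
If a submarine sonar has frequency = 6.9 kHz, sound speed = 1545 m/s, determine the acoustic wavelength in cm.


lambda = c/f = 1545 / 6900 = 0.2239 m = 22.39 cm

22.39 cm


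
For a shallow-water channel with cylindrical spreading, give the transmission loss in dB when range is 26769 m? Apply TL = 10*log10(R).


TL = 10*log10(26769) = 44.28

44.28 dB


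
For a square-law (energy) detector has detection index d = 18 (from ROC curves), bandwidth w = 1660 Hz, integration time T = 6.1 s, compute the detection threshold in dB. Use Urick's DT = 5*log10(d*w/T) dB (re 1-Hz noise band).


18.45 dB


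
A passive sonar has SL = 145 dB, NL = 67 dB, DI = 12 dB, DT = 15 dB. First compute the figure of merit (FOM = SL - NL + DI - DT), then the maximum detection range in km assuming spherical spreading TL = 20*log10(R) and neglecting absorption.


Step 1: FOM = SL - NL + DI - DT = 145 - 67 + 12 - 15 = 75 dB
Step 2: at max range FOM = TL = 20*log10(R), so R = 10^(75/20) = 5623.41 m = 5.62 km

5.62 km


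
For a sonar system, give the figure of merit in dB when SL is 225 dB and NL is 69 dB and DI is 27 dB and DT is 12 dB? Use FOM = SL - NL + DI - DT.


FOM = SL - NL + DI - DT = 225 - 69 + 27 - 12 = 171

171 dB


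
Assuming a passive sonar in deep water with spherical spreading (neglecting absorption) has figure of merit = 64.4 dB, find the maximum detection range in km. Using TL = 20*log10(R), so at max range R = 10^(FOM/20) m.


1.66 km


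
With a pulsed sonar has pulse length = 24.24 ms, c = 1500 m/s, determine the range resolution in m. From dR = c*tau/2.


18.18 m


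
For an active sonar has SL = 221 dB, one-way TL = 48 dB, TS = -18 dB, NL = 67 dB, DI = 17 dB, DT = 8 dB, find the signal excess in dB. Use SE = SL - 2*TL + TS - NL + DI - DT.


49 dB


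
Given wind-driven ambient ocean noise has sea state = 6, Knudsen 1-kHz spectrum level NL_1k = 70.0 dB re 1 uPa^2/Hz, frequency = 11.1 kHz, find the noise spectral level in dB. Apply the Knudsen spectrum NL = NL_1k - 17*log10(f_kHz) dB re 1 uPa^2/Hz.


NL = NL_1k - 17*log10(f_kHz) = 70.0 - 17*log10(11.1) = 70.0 - (17.77) = 52.23

52.23 dB


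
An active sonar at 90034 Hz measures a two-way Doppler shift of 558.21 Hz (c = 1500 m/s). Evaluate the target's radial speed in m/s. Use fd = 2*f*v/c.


4.65 m/s


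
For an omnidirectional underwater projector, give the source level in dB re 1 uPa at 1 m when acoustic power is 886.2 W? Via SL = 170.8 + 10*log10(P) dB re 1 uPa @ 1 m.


200.28 dB


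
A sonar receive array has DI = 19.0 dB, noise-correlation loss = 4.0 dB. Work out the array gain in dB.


15.0 dB


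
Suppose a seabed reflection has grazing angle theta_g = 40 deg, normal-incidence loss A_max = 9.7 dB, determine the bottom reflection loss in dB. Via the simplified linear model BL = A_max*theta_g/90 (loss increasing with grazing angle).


4.31 dB


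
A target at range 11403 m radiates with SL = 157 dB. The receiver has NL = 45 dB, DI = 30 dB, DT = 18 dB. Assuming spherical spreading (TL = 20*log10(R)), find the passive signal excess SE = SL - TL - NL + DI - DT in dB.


42.86 dB


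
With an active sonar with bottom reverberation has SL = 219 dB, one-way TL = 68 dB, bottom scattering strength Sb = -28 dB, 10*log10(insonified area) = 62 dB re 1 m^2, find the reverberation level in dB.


RL = SL - 2*TL + Sb + 10*log10(A) = 219 - 2*68 + (-28) + 62 = 117

117 dB


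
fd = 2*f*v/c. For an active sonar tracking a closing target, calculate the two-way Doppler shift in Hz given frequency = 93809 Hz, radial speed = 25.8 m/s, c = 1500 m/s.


fd = 2*f*v/c = 2 * 93809 * 25.8 / 1500 = 3227.03

3227.03 Hz


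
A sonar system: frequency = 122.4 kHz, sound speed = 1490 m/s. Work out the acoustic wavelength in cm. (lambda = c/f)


lambda = c/f = 1490 / 122400 = 0.0122 m = 1.22 cm

1.22 cm


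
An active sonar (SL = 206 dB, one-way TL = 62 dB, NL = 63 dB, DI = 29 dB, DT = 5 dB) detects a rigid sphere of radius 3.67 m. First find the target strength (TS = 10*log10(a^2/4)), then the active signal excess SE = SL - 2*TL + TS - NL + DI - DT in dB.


Step 1: TS = 10*log10(3.67^2/4) = 5.27 dB
Step 2: SE = SL - 2*TL + TS - NL + DI - DT = 206 - 2*62 + (5.27) - 63 + 29 - 5 = 48.27

48.27 dB


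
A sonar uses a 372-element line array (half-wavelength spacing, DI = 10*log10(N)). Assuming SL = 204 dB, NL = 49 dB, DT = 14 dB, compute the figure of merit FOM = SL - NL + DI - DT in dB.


Step 1: DI = 10*log10(372) = 25.71 dB
Step 2: FOM = SL - NL + DI - DT = 204 - 49 + 25.71 - 14 = 166.71

166.71 dB


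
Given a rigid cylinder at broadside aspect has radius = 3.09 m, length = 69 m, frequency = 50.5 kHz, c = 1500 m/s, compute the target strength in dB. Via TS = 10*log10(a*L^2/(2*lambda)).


lambda = 1500/50500 = 0.0297 m
TS = 10*log10(3.09*69^2/(2*0.0297)) = 53.94

53.94 dB


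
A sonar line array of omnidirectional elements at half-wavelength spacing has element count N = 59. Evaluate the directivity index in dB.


17.71 dB


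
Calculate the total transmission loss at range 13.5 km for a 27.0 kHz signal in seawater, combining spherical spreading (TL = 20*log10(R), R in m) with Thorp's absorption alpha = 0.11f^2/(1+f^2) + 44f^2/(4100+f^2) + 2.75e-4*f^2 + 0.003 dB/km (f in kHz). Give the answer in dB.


Step 1 (Thorp): alpha = 0.11*729.0/(1+729.0) + 44*729.0/(4100+729.0) + 2.75e-4*729.0 + 0.003 = 6.9557 dB/km
Step 2: TL_spread = 20*log10(13500) = 82.61 dB
Step 3: TL_abs = alpha*R = 6.9557 * 13.5 = 93.9 dB
Step 4: TL_total = 82.61 + 93.9 = 176.51

176.51 dB


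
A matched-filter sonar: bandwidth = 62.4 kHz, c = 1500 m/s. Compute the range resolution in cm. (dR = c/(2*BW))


dR = c/(2*BW) = 1500 / (2 * 62.4e3) = 0.012 m = 1.2 cm

1.2 cm


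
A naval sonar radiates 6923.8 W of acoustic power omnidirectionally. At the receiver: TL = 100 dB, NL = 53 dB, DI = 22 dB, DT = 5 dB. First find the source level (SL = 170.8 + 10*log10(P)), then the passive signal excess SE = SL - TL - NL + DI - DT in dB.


Step 1: SL = 170.8 + 10*log10(6923.8) = 209.2 dB
Step 2: SE = SL - TL - NL + DI - DT = 209.2 - 100 - 53 + 22 - 5 = 73.2

73.2 dB


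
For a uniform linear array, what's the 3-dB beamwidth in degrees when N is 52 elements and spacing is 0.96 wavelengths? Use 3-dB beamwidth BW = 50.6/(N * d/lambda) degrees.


BW = 50.6 / (52 * 0.96) = 50.6 / 49.92 = 1.01

1.01 deg


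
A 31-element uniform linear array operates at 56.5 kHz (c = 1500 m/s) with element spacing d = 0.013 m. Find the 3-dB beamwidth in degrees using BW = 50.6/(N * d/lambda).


Step 1: lambda = 1500/56500 = 0.02655 m
Step 2: d/lambda = 0.013/0.02655 = 0.4896
Step 3: BW = 50.6/(N * d/lambda) = 50.6/(31 * 0.4896) = 3.33

3.33 deg


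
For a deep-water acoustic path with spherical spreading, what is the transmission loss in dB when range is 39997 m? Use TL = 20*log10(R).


TL = 20*log10(39997) = 92.04

92.04 dB


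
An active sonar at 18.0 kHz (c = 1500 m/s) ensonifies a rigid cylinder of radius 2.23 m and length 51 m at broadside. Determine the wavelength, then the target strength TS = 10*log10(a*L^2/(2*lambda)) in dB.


Step 1: lambda = c/f = 1500/18000 = 0.08333 m
Step 2: TS = 10*log10(a*L^2/(2*lambda)) = 10*log10(2.23*51^2/(2*0.08333)) = 45.42

45.42 dB


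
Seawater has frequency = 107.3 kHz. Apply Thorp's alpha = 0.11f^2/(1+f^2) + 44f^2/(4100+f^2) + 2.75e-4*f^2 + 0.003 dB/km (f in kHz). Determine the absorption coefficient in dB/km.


f^2 = 11513.29
alpha = 0.11*11513.29/(1+11513.29) + 44*11513.29/(4100+11513.29) + 2.75e-4*11513.29 + 0.003 = 35.725

35.725 dB/km


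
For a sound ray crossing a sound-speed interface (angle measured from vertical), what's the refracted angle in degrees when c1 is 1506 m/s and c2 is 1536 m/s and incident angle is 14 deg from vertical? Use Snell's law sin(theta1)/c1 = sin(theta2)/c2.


sin(theta2) = (c2/c1)*sin(theta1) = (1536/1506)*sin(14 deg) = 0.24674
theta2 = arcsin(0.24674) = 14.28

14.28 deg


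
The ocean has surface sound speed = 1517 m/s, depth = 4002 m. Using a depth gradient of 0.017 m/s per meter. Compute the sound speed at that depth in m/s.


c = 1517 + 0.017 * 4002 = 1585.034

1585.034 m/s


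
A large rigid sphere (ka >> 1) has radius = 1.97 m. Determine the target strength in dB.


TS = 10*log10(1.97^2 / 4) = 10*log10(0.970225) = -0.13

-0.13 dB


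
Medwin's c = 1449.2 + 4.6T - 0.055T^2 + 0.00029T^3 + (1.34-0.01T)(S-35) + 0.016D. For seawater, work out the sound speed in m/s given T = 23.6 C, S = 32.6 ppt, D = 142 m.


1530.56 m/s


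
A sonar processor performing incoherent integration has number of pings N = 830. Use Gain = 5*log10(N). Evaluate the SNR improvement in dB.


Gain = 5*log10(830) = 14.6

14.6 dB


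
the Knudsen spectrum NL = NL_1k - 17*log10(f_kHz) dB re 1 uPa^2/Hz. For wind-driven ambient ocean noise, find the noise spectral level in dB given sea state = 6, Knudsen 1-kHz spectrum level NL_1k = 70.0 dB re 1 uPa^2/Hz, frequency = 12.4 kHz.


51.41 dB


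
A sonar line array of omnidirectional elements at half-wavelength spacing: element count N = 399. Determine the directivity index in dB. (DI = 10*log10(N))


DI = 10*log10(399) = 26.01

26.01 dB


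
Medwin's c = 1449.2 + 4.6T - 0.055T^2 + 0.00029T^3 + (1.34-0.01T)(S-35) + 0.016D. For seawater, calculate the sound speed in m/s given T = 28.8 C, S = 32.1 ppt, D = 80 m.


c = 1449.2 + 4.6*28.8 - 0.055*28.8^2 + 0.00029*28.8^3 + (1.34 - 0.01*28.8)*(32.1 - 35) + 0.016*80 = 1541.22

1541.22 m/s


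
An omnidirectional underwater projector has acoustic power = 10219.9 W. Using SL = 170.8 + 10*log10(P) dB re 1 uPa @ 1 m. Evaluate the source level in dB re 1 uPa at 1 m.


SL = 170.8 + 10*log10(10219.9) = 170.8 + 40.09 = 210.89

210.89 dB


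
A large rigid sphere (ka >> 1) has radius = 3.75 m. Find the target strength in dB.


TS = 10*log10(3.75^2 / 4) = 10*log10(3.515625) = 5.46

5.46 dB


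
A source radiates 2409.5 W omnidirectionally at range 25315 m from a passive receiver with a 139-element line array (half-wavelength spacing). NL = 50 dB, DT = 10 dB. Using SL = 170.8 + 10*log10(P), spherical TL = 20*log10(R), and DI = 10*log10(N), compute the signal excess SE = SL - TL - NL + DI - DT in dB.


Step 1: SL = 170.8 + 10*log10(2409.5) = 204.62 dB
Step 2: TL = 20*log10(25315) = 88.07 dB
Step 3: DI = 10*log10(139) = 21.43 dB
Step 4: SE = SL - TL - NL + DI - DT = 204.62 - 88.07 - 50 + 21.43 - 10 = 77.98

77.98 dB


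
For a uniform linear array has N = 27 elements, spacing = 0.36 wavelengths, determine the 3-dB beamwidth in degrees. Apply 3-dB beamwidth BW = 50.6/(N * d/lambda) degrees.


BW = 50.6 / (27 * 0.36) = 50.6 / 9.72 = 5.21

5.21 deg


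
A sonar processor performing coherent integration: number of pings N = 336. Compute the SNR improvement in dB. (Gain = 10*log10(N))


Gain = 10*log10(336) = 25.26

25.26 dB


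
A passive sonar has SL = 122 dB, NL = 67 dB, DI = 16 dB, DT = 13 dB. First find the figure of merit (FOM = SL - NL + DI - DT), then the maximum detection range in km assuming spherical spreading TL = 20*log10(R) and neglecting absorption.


Step 1: FOM = SL - NL + DI - DT = 122 - 67 + 16 - 13 = 58 dB
Step 2: at max range FOM = TL = 20*log10(R), so R = 10^(58/20) = 794.33 m = 0.79 km

0.79 km


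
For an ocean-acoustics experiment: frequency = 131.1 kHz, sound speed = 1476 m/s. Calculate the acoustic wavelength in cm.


1.13 cm


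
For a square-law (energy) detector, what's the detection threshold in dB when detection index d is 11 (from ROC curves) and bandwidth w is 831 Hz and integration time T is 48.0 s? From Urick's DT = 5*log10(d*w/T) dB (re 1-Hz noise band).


DT = 5*log10(d*w/T) = 5*log10(11 * 831 / 48.0) = 5*log10(190.44) = 11.4

11.4 dB


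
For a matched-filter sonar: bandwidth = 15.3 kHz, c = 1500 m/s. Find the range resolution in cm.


4.9 cm


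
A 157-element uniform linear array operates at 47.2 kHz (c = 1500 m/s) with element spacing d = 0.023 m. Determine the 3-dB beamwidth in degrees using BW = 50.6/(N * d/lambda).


0.45 deg


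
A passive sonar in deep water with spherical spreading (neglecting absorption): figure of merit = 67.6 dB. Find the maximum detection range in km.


2.4 km


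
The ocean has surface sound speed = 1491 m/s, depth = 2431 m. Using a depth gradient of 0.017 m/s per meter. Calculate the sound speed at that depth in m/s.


1532.327 m/s


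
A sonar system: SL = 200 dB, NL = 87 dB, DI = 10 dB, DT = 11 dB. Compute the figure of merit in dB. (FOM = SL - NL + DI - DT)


FOM = SL - NL + DI - DT = 200 - 87 + 10 - 11 = 112

112 dB


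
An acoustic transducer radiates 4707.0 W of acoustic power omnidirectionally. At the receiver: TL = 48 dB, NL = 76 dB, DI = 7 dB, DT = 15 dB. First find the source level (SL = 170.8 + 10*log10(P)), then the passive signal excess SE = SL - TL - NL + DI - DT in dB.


Step 1: SL = 170.8 + 10*log10(4707.0) = 207.53 dB
Step 2: SE = SL - TL - NL + DI - DT = 207.53 - 48 - 76 + 7 - 15 = 75.53

75.53 dB


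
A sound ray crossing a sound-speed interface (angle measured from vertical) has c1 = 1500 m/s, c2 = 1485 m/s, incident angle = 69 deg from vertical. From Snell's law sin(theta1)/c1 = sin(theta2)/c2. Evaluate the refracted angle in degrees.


67.55 deg


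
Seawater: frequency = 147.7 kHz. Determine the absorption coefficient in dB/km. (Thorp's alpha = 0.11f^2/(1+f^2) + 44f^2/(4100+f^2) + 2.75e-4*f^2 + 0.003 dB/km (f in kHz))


f^2 = 21815.29
alpha = 0.11*21815.29/(1+21815.29) + 44*21815.29/(4100+21815.29) + 2.75e-4*21815.29 + 0.003 = 43.151

43.151 dB/km


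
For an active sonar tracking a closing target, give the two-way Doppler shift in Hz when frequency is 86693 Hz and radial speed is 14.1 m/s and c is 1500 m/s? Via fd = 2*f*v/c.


fd = 2*f*v/c = 2 * 86693 * 14.1 / 1500 = 1629.83

1629.83 Hz


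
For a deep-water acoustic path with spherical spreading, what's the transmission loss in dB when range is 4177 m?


TL = 20*log10(4177) = 72.42

72.42 dB


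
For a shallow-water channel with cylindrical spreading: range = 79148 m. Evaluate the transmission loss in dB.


TL = 10*log10(79148) = 48.98

48.98 dB


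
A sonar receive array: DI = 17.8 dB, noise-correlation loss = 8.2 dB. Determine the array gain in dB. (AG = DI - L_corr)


AG = DI - L_corr = 17.8 - 8.2 = 9.6

9.6 dB


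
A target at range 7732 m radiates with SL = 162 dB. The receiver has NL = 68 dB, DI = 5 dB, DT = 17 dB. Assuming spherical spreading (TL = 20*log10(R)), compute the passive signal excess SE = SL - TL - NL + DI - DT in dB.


4.23 dB


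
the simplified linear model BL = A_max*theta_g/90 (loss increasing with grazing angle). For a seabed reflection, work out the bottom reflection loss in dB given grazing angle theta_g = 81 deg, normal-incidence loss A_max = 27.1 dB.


BL = A_max * theta_g / 90 = 27.1 * 81 / 90 = 24.39

24.39 dB


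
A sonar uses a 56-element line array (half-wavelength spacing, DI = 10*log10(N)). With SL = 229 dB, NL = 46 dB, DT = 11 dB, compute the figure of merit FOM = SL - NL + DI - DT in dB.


Step 1: DI = 10*log10(56) = 17.48 dB
Step 2: FOM = SL - NL + DI - DT = 229 - 46 + 17.48 - 11 = 189.48

189.48 dB


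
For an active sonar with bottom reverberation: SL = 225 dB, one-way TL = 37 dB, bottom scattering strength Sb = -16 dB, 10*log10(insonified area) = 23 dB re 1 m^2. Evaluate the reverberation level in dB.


158 dB


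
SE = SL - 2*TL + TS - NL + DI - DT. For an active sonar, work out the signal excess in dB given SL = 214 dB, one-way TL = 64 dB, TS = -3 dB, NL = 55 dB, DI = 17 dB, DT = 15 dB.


SE = SL - 2*TL + TS - NL + DI - DT = 214 - 2*64 + (-3) - 55 + 17 - 15 = 30

30 dB


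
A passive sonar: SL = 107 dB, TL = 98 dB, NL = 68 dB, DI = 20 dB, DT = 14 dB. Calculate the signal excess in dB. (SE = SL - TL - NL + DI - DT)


SE = SL - TL - NL + DI - DT = 107 - 98 - 68 + 20 - 14 = -53

-53 dB


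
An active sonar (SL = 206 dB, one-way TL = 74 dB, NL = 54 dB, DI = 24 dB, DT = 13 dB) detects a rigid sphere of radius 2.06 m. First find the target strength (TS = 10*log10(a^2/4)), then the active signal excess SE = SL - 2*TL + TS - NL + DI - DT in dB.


Step 1: TS = 10*log10(2.06^2/4) = 0.26 dB
Step 2: SE = SL - 2*TL + TS - NL + DI - DT = 206 - 2*74 + (0.26) - 54 + 24 - 13 = 15.26

15.26 dB


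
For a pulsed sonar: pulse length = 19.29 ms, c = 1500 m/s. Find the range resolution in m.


14.4675 m


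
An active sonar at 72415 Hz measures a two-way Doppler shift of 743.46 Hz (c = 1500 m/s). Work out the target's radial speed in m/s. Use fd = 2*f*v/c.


7.7 m/s


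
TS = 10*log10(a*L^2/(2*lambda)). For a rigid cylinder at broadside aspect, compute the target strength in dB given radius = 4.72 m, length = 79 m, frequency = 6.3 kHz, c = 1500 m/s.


lambda = 1500/6300 = 0.2381 m
TS = 10*log10(4.72*79^2/(2*0.2381)) = 47.91

47.91 dB


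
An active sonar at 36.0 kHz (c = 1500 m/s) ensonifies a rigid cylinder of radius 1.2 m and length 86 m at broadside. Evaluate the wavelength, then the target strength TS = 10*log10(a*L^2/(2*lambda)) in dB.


Step 1: lambda = c/f = 1500/36000 = 0.04167 m
Step 2: TS = 10*log10(a*L^2/(2*lambda)) = 10*log10(1.2*86^2/(2*0.04167)) = 50.27

50.27 dB


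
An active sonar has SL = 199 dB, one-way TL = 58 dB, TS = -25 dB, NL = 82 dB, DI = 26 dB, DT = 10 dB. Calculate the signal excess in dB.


-8 dB


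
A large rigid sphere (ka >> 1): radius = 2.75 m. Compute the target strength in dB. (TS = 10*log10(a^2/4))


TS = 10*log10(2.75^2 / 4) = 10*log10(1.890625) = 2.77

2.77 dB


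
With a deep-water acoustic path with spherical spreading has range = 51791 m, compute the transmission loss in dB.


TL = 20*log10(51791) = 94.29

94.29 dB


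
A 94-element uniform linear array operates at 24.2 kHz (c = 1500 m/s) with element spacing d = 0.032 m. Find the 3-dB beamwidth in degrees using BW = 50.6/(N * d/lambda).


Step 1: lambda = 1500/24200 = 0.06198 m
Step 2: d/lambda = 0.032/0.06198 = 0.5163
Step 3: BW = 50.6/(N * d/lambda) = 50.6/(94 * 0.5163) = 1.04

1.04 deg


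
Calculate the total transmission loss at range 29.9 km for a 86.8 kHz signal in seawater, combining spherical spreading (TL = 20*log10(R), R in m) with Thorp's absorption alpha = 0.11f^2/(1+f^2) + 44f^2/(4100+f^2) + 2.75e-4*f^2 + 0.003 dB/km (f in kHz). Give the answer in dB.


Step 1 (Thorp): alpha = 0.11*7534.24/(1+7534.24) + 44*7534.24/(4100+7534.24) + 2.75e-4*7534.24 + 0.003 = 30.6789 dB/km
Step 2: TL_spread = 20*log10(29900) = 89.51 dB
Step 3: TL_abs = alpha*R = 30.6789 * 29.9 = 917.3 dB
Step 4: TL_total = 89.51 + 917.3 = 1006.81

1006.81 dB


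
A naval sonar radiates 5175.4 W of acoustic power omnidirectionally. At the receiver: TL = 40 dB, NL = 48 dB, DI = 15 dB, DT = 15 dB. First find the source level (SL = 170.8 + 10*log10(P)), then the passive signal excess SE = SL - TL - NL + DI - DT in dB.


Step 1: SL = 170.8 + 10*log10(5175.4) = 207.94 dB
Step 2: SE = SL - TL - NL + DI - DT = 207.94 - 40 - 48 + 15 - 15 = 119.94

119.94 dB


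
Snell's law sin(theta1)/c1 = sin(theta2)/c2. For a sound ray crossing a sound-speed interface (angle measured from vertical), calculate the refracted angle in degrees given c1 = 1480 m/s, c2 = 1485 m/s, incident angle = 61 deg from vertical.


61.35 deg


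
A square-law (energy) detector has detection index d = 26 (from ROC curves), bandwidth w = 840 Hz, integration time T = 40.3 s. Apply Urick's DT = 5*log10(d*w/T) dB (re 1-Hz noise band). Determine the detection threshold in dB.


DT = 5*log10(d*w/T) = 5*log10(26 * 840 / 40.3) = 5*log10(541.94) = 13.67

13.67 dB


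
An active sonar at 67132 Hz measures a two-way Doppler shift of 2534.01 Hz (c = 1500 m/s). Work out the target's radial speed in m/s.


From fd = 2*f*v/c, v = c*fd/(2*f) = 1500 * 2534.01 / (2*67132) = 28.31

28.31 m/s


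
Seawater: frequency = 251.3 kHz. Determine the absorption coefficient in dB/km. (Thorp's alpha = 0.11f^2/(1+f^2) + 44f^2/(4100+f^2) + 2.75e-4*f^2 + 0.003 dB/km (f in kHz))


58.797 dB/km


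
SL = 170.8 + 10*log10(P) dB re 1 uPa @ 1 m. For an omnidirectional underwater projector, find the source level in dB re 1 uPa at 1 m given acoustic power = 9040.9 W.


SL = 170.8 + 10*log10(9040.9) = 170.8 + 39.56 = 210.36

210.36 dB


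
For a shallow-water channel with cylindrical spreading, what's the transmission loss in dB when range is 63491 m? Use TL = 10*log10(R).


TL = 10*log10(63491) = 48.03

48.03 dB


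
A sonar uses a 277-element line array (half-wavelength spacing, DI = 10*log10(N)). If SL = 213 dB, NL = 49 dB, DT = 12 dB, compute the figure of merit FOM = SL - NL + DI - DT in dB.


Step 1: DI = 10*log10(277) = 24.42 dB
Step 2: FOM = SL - NL + DI - DT = 213 - 49 + 24.42 - 12 = 176.42

176.42 dB


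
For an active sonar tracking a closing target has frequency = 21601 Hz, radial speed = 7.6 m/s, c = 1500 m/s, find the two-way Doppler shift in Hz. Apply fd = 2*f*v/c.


218.89 Hz


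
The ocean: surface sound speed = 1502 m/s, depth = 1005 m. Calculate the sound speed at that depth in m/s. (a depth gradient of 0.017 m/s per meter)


c = 1502 + 0.017 * 1005 = 1519.085

1519.085 m/s


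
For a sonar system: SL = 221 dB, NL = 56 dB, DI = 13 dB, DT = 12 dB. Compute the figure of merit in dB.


166 dB


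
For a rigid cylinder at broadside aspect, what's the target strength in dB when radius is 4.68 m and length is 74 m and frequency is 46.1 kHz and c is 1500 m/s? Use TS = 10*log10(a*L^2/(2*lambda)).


lambda = 1500/46100 = 0.03254 m
TS = 10*log10(4.68*74^2/(2*0.03254)) = 55.95

55.95 dB


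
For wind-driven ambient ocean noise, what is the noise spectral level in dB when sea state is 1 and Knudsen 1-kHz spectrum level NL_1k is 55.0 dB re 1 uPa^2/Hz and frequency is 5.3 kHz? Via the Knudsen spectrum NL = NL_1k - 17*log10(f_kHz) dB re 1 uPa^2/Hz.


NL = NL_1k - 17*log10(f_kHz) = 55.0 - 17*log10(5.3) = 55.0 - (12.31) = 42.69

42.69 dB


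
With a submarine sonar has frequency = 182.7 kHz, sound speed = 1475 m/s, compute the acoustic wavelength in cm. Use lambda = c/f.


lambda = c/f = 1475 / 182700 = 0.0081 m = 0.81 cm

0.81 cm


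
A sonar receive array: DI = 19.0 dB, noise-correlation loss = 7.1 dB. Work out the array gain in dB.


11.9 dB


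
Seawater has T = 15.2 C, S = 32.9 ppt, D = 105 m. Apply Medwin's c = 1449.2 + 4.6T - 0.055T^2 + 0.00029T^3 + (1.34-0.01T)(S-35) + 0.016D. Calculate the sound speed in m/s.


c = 1449.2 + 4.6*15.2 - 0.055*15.2^2 + 0.00029*15.2^3 + (1.34 - 0.01*15.2)*(32.9 - 35) + 0.016*105 = 1506.62

1506.62 m/s


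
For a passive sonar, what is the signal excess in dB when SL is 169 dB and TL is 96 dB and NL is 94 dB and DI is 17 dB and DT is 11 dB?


SE = SL - TL - NL + DI - DT = 169 - 96 - 94 + 17 - 11 = -15

-15 dB


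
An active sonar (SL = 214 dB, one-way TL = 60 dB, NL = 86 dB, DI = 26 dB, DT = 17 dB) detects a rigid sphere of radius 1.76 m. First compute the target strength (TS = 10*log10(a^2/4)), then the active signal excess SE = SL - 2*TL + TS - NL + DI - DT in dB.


Step 1: TS = 10*log10(1.76^2/4) = -1.11 dB
Step 2: SE = SL - 2*TL + TS - NL + DI - DT = 214 - 2*60 + (-1.11) - 86 + 26 - 17 = 15.89

15.89 dB


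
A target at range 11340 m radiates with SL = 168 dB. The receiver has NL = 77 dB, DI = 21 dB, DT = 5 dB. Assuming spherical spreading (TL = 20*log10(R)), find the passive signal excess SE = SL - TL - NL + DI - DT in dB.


25.91 dB


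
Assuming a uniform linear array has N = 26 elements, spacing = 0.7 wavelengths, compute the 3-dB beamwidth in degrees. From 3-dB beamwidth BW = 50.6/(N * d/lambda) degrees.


2.78 deg


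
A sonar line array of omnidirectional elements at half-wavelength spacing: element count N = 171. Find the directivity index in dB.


22.33 dB


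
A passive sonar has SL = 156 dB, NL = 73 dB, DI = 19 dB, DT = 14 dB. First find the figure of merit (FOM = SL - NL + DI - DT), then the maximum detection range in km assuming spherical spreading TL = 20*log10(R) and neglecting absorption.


Step 1: FOM = SL - NL + DI - DT = 156 - 73 + 19 - 14 = 88 dB
Step 2: at max range FOM = TL = 20*log10(R), so R = 10^(88/20) = 25118.86 m = 25.12 km

25.12 km


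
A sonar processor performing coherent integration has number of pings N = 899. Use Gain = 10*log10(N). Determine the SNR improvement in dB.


Gain = 10*log10(899) = 29.54

29.54 dB


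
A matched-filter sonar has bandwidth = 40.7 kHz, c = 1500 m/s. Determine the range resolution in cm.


dR = c/(2*BW) = 1500 / (2 * 40.7e3) = 0.0184 m = 1.84 cm

1.84 cm


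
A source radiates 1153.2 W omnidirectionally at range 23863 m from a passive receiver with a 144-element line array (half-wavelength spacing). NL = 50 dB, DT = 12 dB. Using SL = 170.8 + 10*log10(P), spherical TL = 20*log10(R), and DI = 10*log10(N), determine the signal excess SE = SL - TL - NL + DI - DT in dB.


Step 1: SL = 170.8 + 10*log10(1153.2) = 201.42 dB
Step 2: TL = 20*log10(23863) = 87.55 dB
Step 3: DI = 10*log10(144) = 21.58 dB
Step 4: SE = SL - TL - NL + DI - DT = 201.42 - 87.55 - 50 + 21.58 - 12 = 73.45

73.45 dB


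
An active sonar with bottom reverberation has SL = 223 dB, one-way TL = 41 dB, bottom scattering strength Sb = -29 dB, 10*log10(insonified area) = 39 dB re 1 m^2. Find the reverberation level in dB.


RL = SL - 2*TL + Sb + 10*log10(A) = 223 - 2*41 + (-29) + 39 = 151

151 dB


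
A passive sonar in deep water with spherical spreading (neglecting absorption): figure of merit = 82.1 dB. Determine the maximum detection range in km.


12.74 km


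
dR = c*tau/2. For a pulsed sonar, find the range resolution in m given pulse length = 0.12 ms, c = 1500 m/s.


0.09 m


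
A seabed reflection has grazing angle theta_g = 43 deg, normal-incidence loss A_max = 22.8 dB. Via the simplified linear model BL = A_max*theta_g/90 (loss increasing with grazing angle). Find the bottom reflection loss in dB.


BL = A_max * theta_g / 90 = 22.8 * 43 / 90 = 10.89

10.89 dB


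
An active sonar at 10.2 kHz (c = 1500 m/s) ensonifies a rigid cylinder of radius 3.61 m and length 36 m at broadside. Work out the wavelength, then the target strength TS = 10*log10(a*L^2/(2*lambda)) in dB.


Step 1: lambda = c/f = 1500/10200 = 0.14706 m
Step 2: TS = 10*log10(a*L^2/(2*lambda)) = 10*log10(3.61*36^2/(2*0.14706)) = 42.02

42.02 dB


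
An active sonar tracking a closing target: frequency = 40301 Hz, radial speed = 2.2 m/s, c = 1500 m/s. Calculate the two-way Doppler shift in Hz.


fd = 2*f*v/c = 2 * 40301 * 2.2 / 1500 = 118.22

118.22 Hz


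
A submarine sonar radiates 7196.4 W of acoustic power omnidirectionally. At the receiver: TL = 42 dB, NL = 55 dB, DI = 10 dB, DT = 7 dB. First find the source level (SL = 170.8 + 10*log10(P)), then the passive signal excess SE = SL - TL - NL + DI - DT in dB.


Step 1: SL = 170.8 + 10*log10(7196.4) = 209.37 dB
Step 2: SE = SL - TL - NL + DI - DT = 209.37 - 42 - 55 + 10 - 7 = 115.37

115.37 dB


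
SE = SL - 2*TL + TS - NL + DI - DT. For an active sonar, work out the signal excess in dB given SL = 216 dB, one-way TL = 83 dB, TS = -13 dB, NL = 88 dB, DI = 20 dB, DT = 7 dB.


SE = SL - 2*TL + TS - NL + DI - DT = 216 - 2*83 + (-13) - 88 + 20 - 7 = -38

-38 dB


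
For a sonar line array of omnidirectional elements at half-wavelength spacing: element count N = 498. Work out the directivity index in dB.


26.97 dB


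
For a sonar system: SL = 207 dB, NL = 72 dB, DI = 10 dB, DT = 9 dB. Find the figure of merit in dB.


FOM = SL - NL + DI - DT = 207 - 72 + 10 - 9 = 136

136 dB
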